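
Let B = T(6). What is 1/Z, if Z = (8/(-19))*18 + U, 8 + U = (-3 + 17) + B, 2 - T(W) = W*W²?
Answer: -19/4096 ≈ -0.0046387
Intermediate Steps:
T(W) = 2 - W³ (T(W) = 2 - W*W² = 2 - W³)
B = -214 (B = 2 - 1*6³ = 2 - 1*216 = 2 - 216 = -214)
U = -208 (U = -8 + ((-3 + 17) - 214) = -8 + (14 - 214) = -8 - 200 = -208)
Z = -4096/19 (Z = (8/(-19))*18 - 208 = (8*(-1/19))*18 - 208 = -8/19*18 - 208 = -144/19 - 208 = -4096/19 ≈ -215.58)
1/Z = 1/(-4096/19) = -19/4096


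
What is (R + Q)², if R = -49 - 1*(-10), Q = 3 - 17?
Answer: 2809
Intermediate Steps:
Q = -14
R = -39 (R = -49 + 10 = -39)
(R + Q)² = (-39 - 14)² = (-53)² = 2809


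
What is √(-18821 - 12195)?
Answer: 2*I*√7754 ≈ 176.11*I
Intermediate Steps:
√(-18821 - 12195) = √(-31016) = 2*I*√7754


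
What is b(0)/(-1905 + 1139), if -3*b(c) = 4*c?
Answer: 0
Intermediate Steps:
b(c) = -4*c/3
b(0)/(-1905 + 1139) = (-4/3*0)/(-1905 + 1139) = 0/(-766) = 0*(-1/766) = 0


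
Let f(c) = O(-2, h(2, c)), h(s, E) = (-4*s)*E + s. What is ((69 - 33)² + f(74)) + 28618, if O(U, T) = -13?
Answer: 29901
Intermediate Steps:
h(s, E) = s - 4*E*s (h(s, E) = -4*E*s + s = s - 4*E*s)
f(c) = -13
((69 - 33)² + f(74)) + 28618 = ((69 - 33)² - 13) + 28618 = (36² - 13) + 28618 = (1296 - 13) + 28618 = 1283 + 28618 = 29901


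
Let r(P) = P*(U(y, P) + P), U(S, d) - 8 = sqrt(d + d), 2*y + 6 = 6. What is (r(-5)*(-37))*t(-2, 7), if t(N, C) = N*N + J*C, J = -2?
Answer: -5550 - 1850*I*sqrt(10) ≈ -5550.0 - 5850.2*I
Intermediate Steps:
y = 0 (y = -3 + (1/2)*6 = -3 + 3 = 0)
U(S, d) = 8 + sqrt(2)*sqrt(d) (U(S, d) = 8 + sqrt(d + d) = 8 + sqrt(2*d) = 8 + sqrt(2)*sqrt(d))
r(P) = P*(8 + P + sqrt(2)*sqrt(P)) (r(P) = P*((8 + sqrt(2)*sqrt(P)) + P) = P*(8 + P + sqrt(2)*sqrt(P)))
t(N, C) = N**2 - 2*C (t(N, C) = N*N - 2*C = N**2 - 2*C)
(r(-5)*(-37))*t(-2, 7) = (-5*(8 - 5 + sqrt(2)*sqrt(-5))*(-37))*((-2)**2 - 2*7) = (-5*(8 - 5 + sqrt(2)*(I*sqrt(5)))*(-37))*(4 - 14) = (-5*(8 - 5 + I*sqrt(10))*(-37))*(-10) = (-5*(3 + I*sqrt(10))*(-37))*(-10) = ((-15 - 5*I*sqrt(10))*(-37))*(-10) = (555 + 185*I*sqrt(10))*(-10) = -5550 - 1850*I*sqrt(10)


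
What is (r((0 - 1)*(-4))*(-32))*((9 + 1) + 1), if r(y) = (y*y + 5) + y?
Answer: -8800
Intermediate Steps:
r(y) = 5 + y + y**2 (r(y) = (y**2 + 5) + y = (5 + y**2) + y = 5 + y + y**2)
(r((0 - 1)*(-4))*(-32))*((9 + 1) + 1) = ((5 + (0 - 1)*(-4) + ((0 - 1)*(-4))**2)*(-32))*((9 + 1) + 1) = ((5 - 1*(-4) + (-1*(-4))**2)*(-32))*(10 + 1) = ((5 + 4 + 4**2)*(-32))*11 = ((5 + 4 + 16)*(-32))*11 = (25*(-32))*11 = -800*11 = -8800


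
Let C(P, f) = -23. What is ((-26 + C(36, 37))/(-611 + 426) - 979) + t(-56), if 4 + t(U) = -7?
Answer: -183101/185 ≈ -989.74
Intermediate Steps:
t(U) = -11 (t(U) = -4 - 7 = -11)
((-26 + C(36, 37))/(-611 + 426) - 979) + t(-56) = ((-26 - 23)/(-611 + 426) - 979) - 11 = (-49/(-185) - 979) - 11 = (-49*(-1/185) - 979) - 11 = (49/185 - 979) - 11 = -181066/185 - 11 = -183101/185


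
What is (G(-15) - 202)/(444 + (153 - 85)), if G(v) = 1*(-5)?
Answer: -207/512 ≈ -0.40430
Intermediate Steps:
G(v) = -5
(G(-15) - 202)/(444 + (153 - 85)) = (-5 - 202)/(444 + (153 - 85)) = -207/(444 + 68) = -207/512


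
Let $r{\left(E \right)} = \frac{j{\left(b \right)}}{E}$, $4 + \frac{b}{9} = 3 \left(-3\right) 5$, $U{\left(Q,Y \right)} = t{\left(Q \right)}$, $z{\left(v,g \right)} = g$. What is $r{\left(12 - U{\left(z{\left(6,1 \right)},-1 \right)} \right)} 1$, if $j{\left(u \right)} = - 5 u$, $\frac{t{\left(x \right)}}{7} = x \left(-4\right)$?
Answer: $\frac{441}{8} \approx 55.125$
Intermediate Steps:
$t{\left(x \right)} = - 28 x$ ($t{\left(x \right)} = 7 x \left(-4\right) = 7 \left(- 4 x\right) = - 28 x$)
$U{\left(Q,Y \right)} = - 28 Q$
$b = -441$ ($b = -36 + 9 \cdot 3 \left(-3\right) 5 = -36 + 9 \left(\left(-9\right) 5\right) = -36 + 9 \left(-45\right) = -36 - 405 = -441$)
$r{\left(E \right)} = \frac{2205}{E}$ ($r{\left(E \right)} = \frac{\left(-5\right) \left(-441\right)}{E} = \frac{2205}{E}$)
$r{\left(12 - U{\left(z{\left(6,1 \right)},-1 \right)} \right)} 1 = \frac{2205}{12 - \left(-28\right) 1} \cdot 1 = \frac{2205}{12 - -28} \cdot 1 = \frac{2205}{12 + 28} \cdot 1 = \frac{2205}{40} \cdot 1 = 2205 \cdot \frac{1}{40} \cdot 1 = \frac{441}{8} \cdot 1 = \frac{441}{8}$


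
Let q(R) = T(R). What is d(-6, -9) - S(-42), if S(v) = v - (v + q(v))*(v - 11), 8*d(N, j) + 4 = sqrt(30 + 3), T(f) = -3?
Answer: 4853/2 + sqrt(33)/8 ≈ 2427.2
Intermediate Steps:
q(R) = -3
d(N, j) = -1/2 + sqrt(33)/8 (d(N, j) = -1/2 + sqrt(30 + 3)/8 = -1/2 + sqrt(33)/8)
S(v) = v - (-11 + v)*(-3 + v) (S(v) = v - (v - 3)*(v - 11) = v - (-3 + v)*(-11 + v) = v - (-11 + v)*(-3 + v))
d(-6, -9) - S(-42) = (-1/2 + sqrt(33)/8) - (-33 - 1*(-42)**2 + 15*(-42)) = (-1/2 + sqrt(33)/8) - (-33 - 1*1764 - 630) = (-1/2 + sqrt(33)/8) - (-33 - 1764 - 630) = (-1/2 + sqrt(33)/8) - 1*(-2427) = (-1/2 + sqrt(33)/8) + 2427 = 4853/2 + sqrt(33)/8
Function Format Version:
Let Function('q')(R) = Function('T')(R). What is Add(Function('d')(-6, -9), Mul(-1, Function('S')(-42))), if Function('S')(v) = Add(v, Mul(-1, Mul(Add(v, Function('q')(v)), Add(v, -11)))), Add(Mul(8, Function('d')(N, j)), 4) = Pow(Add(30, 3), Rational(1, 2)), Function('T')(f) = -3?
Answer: Add(Rational(4853, 2), Mul(Rational(1, 8), Pow(33, Rational(1, 2)))) ≈ 2427.2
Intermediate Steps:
Function('q')(R) = -3
Function('d')(N, j) = Add(Rational(-1, 2), Mul(Rational(1, 8), Pow(33, Rational(1, 2)))) (Function('d')(N, j) = Add(Rational(-1, 2), Mul(Rational(1, 8), Pow(Add(30, 3), Rational(1, 2)))) = Add(Rational(-1, 2), Mul(Rational(1, 8), Pow(33, Rational(1, 2)))))
Function('S')(v) = Add(v, Mul(-1, Add(-11, v), Add(-3, v))) (Function('S')(v) = Add(v, Mul(-1, Mul(Add(v, -3), Add(v, -11)))) = Add(v, Mul(-1, Mul(Add(-3, v), Add(-11, v)))) = Add(v, Mul(-1, Mul(Add(-11, v), Add(-3, v)))) = Add(v, Mul(-1, Add(-11, v), Add(-3, v))))
Add(Function('d')(-6, -9), Mul(-1, Function('S')(-42))) = Add(Add(Rational(-1, 2), Mul(Rational(1, 8), Pow(33, Rational(1, 2)))), Mul(-1, Add(-33, Mul(-1, Pow(-42, 2)), Mul(15, -42)))) = Add(Add(Rational(-1, 2), Mul(Rational(1, 8), Pow(33, Rational(1, 2)))), Mul(-1, Add(-33, Mul(-1, 1764), -630))) = Add(Add(Rational(-1, 2), Mul(Rational(1, 8), Pow(33, Rational(1, 2)))), Mul(-1, Add(-33, -1764, -630))) = Add(Add(Rational(-1, 2), Mul(Rational(1, 8), Pow(33, Rational(1, 2)))), Mul(-1, -2427)) = Add(Add(Rational(-1, 2), Mul(Rational(1, 8), Pow(33, Rational(1, 2)))), 2427) = Add(Rational(4853, 2), Mul(Rational(1, 8), Pow(33, Rational(1, 2))))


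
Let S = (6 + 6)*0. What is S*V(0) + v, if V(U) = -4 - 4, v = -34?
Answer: -34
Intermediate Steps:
V(U) = -8
S = 0 (S = 12*0 = 0)
S*V(0) + v = 0*(-8) - 34 = 0 - 34 = -34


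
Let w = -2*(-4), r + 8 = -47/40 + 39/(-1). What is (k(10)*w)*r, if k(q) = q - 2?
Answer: -15416/5 ≈ -3083.2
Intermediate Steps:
k(q) = -2 + q
r = -1927/40 (r = -8 + (-47/40 + 39/(-1)) = -8 + (-47*1/40 + 39*(-1)) = -8 + (-47/40 - 39) = -8 - 1607/40 = -1927/40 ≈ -48.175)
w = 8
(k(10)*w)*r = ((-2 + 10)*8)*(-1927/40) = (8*8)*(-1927/40) = 64*(-1927/40) = -15416/5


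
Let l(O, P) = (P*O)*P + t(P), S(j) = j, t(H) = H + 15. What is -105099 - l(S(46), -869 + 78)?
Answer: -28885649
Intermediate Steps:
t(H) = 15 + H
l(O, P) = 15 + P + O*P² (l(O, P) = (P*O)*P + (15 + P) = (O*P)*P + (15 + P) = O*P² + (15 + P) = 15 + P + O*P²)
-105099 - l(S(46), -869 + 78) = -105099 - (15 + (-869 + 78) + 46*(-869 + 78)²) = -105099 - (15 - 791 + 46*(-791)²) = -105099 - (15 - 791 + 46*625681) = -105099 - (15 - 791 + 28781326) = -105099 - 1*28780550 = -105099 - 28780550 = -28885649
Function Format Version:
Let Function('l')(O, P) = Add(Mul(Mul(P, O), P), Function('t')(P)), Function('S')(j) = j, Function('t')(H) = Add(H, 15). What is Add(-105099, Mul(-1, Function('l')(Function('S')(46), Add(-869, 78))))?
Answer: -28885649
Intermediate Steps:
Function('t')(H) = Add(15, H)
Function('l')(O, P) = Add(15, P, Mul(O, Pow(P, 2))) (Function('l')(O, P) = Add(Mul(Mul(P, O), P), Add(15, P)) = Add(Mul(Mul(O, P), P), Add(15, P)) = Add(Mul(O, Pow(P, 2)), Add(15, P)) = Add(15, P, Mul(O, Pow(P, 2))))
Add(-105099, Mul(-1, Function('l')(Function('S')(46), Add(-869, 78)))) = Add(-105099, Mul(-1, Add(15, Add(-869, 78), Mul(46, Pow(Add(-869, 78), 2))))) = Add(-105099, Mul(-1, Add(15, -791, Mul(46, Pow(-791, 2))))) = Add(-105099, Mul(-1, Add(15, -791, Mul(46, 625681)))) = Add(-105099, Mul(-1, Add(15, -791, 28781326))) = Add(-105099, Mul(-1, 28780550)) = Add(-105099, -28780550) = -28885649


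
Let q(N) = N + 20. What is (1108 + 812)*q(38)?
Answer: 111360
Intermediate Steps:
q(N) = 20 + N
(1108 + 812)*q(38) = (1108 + 812)*(20 + 38) = 1920*58 = 111360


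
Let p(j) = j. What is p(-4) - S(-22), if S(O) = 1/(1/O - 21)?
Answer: -1830/463 ≈ -3.9525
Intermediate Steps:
S(O) = 1/(-21 + 1/O)
p(-4) - S(-22) = -4 - (-1)*(-22)/(-1 + 21*(-22)) = -4 - (-1)*(-22)/(-1 - 462) = -4 - (-1)*(-22)/(-463) = -4 - (-1)*(-22)*(-1)/463 = -4 - 1*(-22/463) = -4 + 22/463 = -1830/463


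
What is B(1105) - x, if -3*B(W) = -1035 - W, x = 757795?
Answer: -2271245/3 ≈ -7.5708e+5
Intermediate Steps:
B(W) = 345 + W/3 (B(W) = -(-1035 - W)/3 = 345 + W/3)
B(1105) - x = (345 + (⅓)*1105) - 1*757795 = (345 + 1105/3) - 757795 = 2140/3 - 757795 = -2271245/3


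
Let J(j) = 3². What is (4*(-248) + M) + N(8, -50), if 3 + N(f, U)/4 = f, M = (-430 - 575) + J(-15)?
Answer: -1968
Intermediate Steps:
J(j) = 9
M = -996 (M = (-430 - 575) + 9 = -1005 + 9 = -996)
N(f, U) = -12 + 4*f
(4*(-248) + M) + N(8, -50) = (4*(-248) - 996) + (-12 + 4*8) = (-992 - 996) + (-12 + 32) = -1988 + 20 = -1968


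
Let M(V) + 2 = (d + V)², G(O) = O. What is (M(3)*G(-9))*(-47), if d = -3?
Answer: -846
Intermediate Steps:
M(V) = -2 + (-3 + V)²
(M(3)*G(-9))*(-47) = ((-2 + (-3 + 3)²)*(-9))*(-47) = ((-2 + 0²)*(-9))*(-47) = ((-2 + 0)*(-9))*(-47) = -2*(-9)*(-47) = 18*(-47) = -846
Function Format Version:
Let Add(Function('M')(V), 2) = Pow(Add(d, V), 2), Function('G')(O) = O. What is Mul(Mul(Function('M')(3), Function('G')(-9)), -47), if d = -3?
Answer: -846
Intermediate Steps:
Function('M')(V) = Add(-2, Pow(Add(-3, V), 2))
Mul(Mul(Function('M')(3), Function('G')(-9)), -47) = Mul(Mul(Add(-2, Pow(Add(-3, 3), 2)), -9), -47) = Mul(Mul(Add(-2, Pow(0, 2)), -9), -47) = Mul(Mul(Add(-2, 0), -9), -47) = Mul(Mul(-2, -9), -47) = Mul(18, -47) = -846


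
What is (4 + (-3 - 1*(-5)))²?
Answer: 36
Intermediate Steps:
(4 + (-3 - 1*(-5)))² = (4 + (-3 + 5))² = (4 + 2)² = 6² = 36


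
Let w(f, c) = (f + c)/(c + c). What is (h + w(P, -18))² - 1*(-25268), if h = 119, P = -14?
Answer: 3210949/81 ≈ 39641.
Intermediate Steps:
w(f, c) = (c + f)/(2*c) (w(f, c) = (c + f)/((2*c)) = (c + f)*(1/(2*c)) = (c + f)/(2*c))
(h + w(P, -18))² - 1*(-25268) = (119 + (½)*(-18 - 14)/(-18))² - 1*(-25268) = (119 + (½)*(-1/18)*(-32))² + 25268 = (119 + 8/9)² + 25268 = (1079/9)² + 25268 = 1164241/81 + 25268 = 3210949/81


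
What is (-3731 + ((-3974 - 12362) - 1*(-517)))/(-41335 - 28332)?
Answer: 850/3029 ≈ 0.28062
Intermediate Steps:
(-3731 + ((-3974 - 12362) - 1*(-517)))/(-41335 - 28332) = (-3731 + (-16336 + 517))/(-69667) = (-3731 - 15819)*(-1/69667) = -19550*(-1/69667) = 850/3029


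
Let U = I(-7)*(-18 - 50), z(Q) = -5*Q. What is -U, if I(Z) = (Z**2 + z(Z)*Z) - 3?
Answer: -13532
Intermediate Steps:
I(Z) = -3 - 4*Z**2 (I(Z) = (Z**2 + (-5*Z)*Z) - 3 = (Z**2 - 5*Z**2) - 3 = -4*Z**2 - 3 = -3 - 4*Z**2)
U = 13532 (U = (-3 - 4*(-7)**2)*(-18 - 50) = (-3 - 4*49)*(-68) = (-3 - 196)*(-68) = -199*(-68) = 13532)
-U = -1*13532 = -13532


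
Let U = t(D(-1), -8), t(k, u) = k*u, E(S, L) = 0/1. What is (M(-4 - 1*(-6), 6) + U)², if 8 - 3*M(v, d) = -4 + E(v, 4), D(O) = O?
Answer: 144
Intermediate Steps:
E(S, L) = 0 (E(S, L) = 0*1 = 0)
M(v, d) = 4 (M(v, d) = 8/3 - (-4 + 0)/3 = 8/3 - ⅓*(-4) = 8/3 + 4/3 = 4)
U = 8 (U = -1*(-8) = 8)
(M(-4 - 1*(-6), 6) + U)² = (4 + 8)² = 12² = 144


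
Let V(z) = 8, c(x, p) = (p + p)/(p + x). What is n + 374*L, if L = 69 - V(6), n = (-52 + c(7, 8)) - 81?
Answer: 340231/15 ≈ 22682.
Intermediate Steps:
c(x, p) = 2*p/(p + x) (c(x, p) = (2*p)/(p + x) = 2*p/(p + x))
n = -1979/15 (n = (-52 + 2*8/(8 + 7)) - 81 = (-52 + 2*8/15) - 81 = (-52 + 2*8*(1/15)) - 81 = (-52 + 16/15) - 81 = -764/15 - 81 = -1979/15 ≈ -131.93)
L = 61 (L = 69 - 1*8 = 69 - 8 = 61)
n + 374*L = -1979/15 + 374*61 = -1979/15 + 22814 = 340231/15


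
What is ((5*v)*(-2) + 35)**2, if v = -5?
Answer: 7225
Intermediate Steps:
((5*v)*(-2) + 35)**2 = ((5*(-5))*(-2) + 35)**2 = (-25*(-2) + 35)**2 = (50 + 35)**2 = 85**2 = 7225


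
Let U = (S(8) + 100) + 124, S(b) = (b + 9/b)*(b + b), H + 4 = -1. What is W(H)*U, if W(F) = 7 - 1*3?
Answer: 1480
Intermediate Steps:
H = -5 (H = -4 - 1 = -5)
S(b) = 2*b*(b + 9/b) (S(b) = (b + 9/b)*(2*b) = 2*b*(b + 9/b))
W(F) = 4 (W(F) = 7 - 3 = 4)
U = 370 (U = ((18 + 2*8²) + 100) + 124 = ((18 + 2*64) + 100) + 124 = ((18 + 128) + 100) + 124 = (146 + 100) + 124 = 246 + 124 = 370)
W(H)*U = 4*370 = 1480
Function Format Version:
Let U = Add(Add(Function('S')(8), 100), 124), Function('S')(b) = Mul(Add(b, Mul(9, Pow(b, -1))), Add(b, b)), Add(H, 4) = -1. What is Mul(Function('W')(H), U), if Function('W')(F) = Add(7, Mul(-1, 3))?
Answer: 1480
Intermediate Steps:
H = -5 (H = Add(-4, -1) = -5)
Function('S')(b) = Mul(2, b, Add(b, Mul(9, Pow(b, -1)))) (Function('S')(b) = Mul(Add(b, Mul(9, Pow(b, -1))), Mul(2, b)) = Mul(2, b, Add(b, Mul(9, Pow(b, -1)))))
Function('W')(F) = 4 (Function('W')(F) = Add(7, -3) = 4)
U = 370 (U = Add(Add(Add(18, Mul(2, Pow(8, 2))), 100), 124) = Add(Add(Add(18, Mul(2, 64)), 100), 124) = Add(Add(Add(18, 128), 100), 124) = Add(Add(146, 100), 124) = Add(246, 124) = 370)
Mul(Function('W')(H), U) = Mul(4, 370) = 1480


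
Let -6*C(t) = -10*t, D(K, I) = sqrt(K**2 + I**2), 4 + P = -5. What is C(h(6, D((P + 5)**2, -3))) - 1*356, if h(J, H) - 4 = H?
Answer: -1048/3 + 5*sqrt(265)/3 ≈ -322.20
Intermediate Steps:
P = -9 (P = -4 - 5 = -9)
D(K, I) = sqrt(I**2 + K**2)
h(J, H) = 4 + H
C(t) = 5*t/3 (C(t) = -(-5)*t/3 = 5*t/3)
C(h(6, D((P + 5)**2, -3))) - 1*356 = 5*(4 + sqrt((-3)**2 + ((-9 + 5)**2)**2))/3 - 1*356 = 5*(4 + sqrt(9 + ((-4)**2)**2))/3 - 356 = 5*(4 + sqrt(9 + 16**2))/3 - 356 = 5*(4 + sqrt(9 + 256))/3 - 356 = 5*(4 + sqrt(265))/3 - 356 = (20/3 + 5*sqrt(265)/3) - 356 = -1048/3 + 5*sqrt(265)/3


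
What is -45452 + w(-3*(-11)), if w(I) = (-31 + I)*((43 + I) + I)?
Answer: -45234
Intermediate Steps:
w(I) = (-31 + I)*(43 + 2*I)
-45452 + w(-3*(-11)) = -45452 + (-1333 - (-57)*(-11) + 2*(-3*(-11))²) = -45452 + (-1333 - 19*33 + 2*33²) = -45452 + (-1333 - 627 + 2*1089) = -45452 + (-1333 - 627 + 2178) = -45452 + 218 = -45234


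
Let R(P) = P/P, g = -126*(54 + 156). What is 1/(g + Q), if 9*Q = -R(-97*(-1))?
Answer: -9/238141 ≈ -3.7793e-5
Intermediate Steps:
g = -26460 (g = -126*210 = -26460)
R(P) = 1
Q = -⅑ (Q = (-1*1)/9 = (⅑)*(-1) = -⅑ ≈ -0.11111)
1/(g + Q) = 1/(-26460 - ⅑) = 1/(-238141/9) = -9/238141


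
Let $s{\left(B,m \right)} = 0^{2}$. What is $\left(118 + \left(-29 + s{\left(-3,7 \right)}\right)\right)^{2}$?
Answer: $7921$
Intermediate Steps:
$s{\left(B,m \right)} = 0$
$\left(118 + \left(-29 + s{\left(-3,7 \right)}\right)\right)^{2} = \left(118 + \left(-29 + 0\right)\right)^{2} = \left(118 - 29\right)^{2} = 89^{2} = 7921$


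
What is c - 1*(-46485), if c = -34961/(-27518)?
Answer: 1279209191/27518 ≈ 46486.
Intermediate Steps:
c = 34961/27518 (c = -34961*(-1/27518) = 34961/27518 ≈ 1.2705)
c - 1*(-46485) = 34961/27518 - 1*(-46485) = 34961/27518 + 46485 = 1279209191/27518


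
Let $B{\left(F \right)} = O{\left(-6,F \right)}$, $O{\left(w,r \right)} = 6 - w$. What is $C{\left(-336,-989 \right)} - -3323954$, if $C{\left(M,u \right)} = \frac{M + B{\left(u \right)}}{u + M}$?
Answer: $\frac{4404239374}{1325} \approx 3.324 \cdot 10^{6}$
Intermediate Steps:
$B{\left(F \right)} = 12$ ($B{\left(F \right)} = 6 - -6 = 6 + 6 = 12$)
$C{\left(M,u \right)} = \frac{12 + M}{M + u}$ ($C{\left(M,u \right)} = \frac{M + 12}{u + M} = \frac{12 + M}{M + u}$)
$C{\left(-336,-989 \right)} - -3323954 = \frac{12 - 336}{-336 - 989} - -3323954 = \frac{1}{-1325} \left(-324\right) + 3323954 = \left(- \frac{1}{1325}\right) \left(-324\right) + 3323954 = \frac{324}{1325} + 3323954 = \frac{4404239374}{1325}$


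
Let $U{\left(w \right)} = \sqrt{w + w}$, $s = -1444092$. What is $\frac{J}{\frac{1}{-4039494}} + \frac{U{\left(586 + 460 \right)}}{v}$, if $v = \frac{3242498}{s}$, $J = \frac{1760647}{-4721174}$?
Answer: $\frac{3556061496309}{2360587} - \frac{1444092 \sqrt{523}}{1621249} \approx 1.5064 \cdot 10^{6}$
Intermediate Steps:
$U{\left(w \right)} = \sqrt{2} \sqrt{w}$ ($U{\left(w \right)} = \sqrt{2 w} = \sqrt{2} \sqrt{w}$)
$J = - \frac{1760647}{4721174}$ ($J = 1760647 \left(- \frac{1}{4721174}\right) = - \frac{1760647}{4721174} \approx -0.37293$)
$v = - \frac{1621249}{722046}$ ($v = \frac{3242498}{-1444092} = 3242498 \left(- \frac{1}{1444092}\right) = - \frac{1621249}{722046} \approx -2.2454$)
$\frac{J}{\frac{1}{-4039494}} + \frac{U{\left(586 + 460 \right)}}{v} = - \frac{1760647}{4721174 \frac{1}{-4039494}} + \frac{\sqrt{2} \sqrt{586 + 460}}{- \frac{1621249}{722046}} = - \frac{1760647}{4721174 \left(- \frac{1}{4039494}\right)} + \sqrt{2} \sqrt{1046} \left(- \frac{722046}{1621249}\right) = \left(- \frac{1760647}{4721174}\right) \left(-4039494\right) + 2 \sqrt{523} \left(- \frac{722046}{1621249}\right) = \frac{3556061496309}{2360587} - \frac{1444092 \sqrt{523}}{1621249}$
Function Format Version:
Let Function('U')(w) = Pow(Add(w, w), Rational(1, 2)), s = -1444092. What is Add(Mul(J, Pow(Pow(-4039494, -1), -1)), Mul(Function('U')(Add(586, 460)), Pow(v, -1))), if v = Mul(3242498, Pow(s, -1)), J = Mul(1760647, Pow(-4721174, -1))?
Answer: Add(Rational(3556061496309, 2360587), Mul(Rational(-1444092, 1621249), Pow(523, Rational(1, 2)))) ≈ 1.5064e+6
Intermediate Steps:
Function('U')(w) = Mul(Pow(2, Rational(1, 2)), Pow(w, Rational(1, 2))) (Function('U')(w) = Pow(Mul(2, w), Rational(1, 2)) = Mul(Pow(2, Rational(1, 2)), Pow(w, Rational(1, 2))))
J = Rational(-1760647, 4721174) (J = Mul(1760647, Rational(-1, 4721174)) = Rational(-1760647, 4721174) ≈ -0.37293)
v = Rational(-1621249, 722046) (v = Mul(3242498, Pow(-1444092, -1)) = Mul(3242498, Rational(-1, 1444092)) = Rational(-1621249, 722046) ≈ -2.2454)
Add(Mul(J, Pow(Pow(-4039494, -1), -1)), Mul(Function('U')(Add(586, 460)), Pow(v, -1))) = Add(Mul(Rational(-1760647, 4721174), Pow(Pow(-4039494, -1), -1)), Mul(Mul(Pow(2, Rational(1, 2)), Pow(Add(586, 460), Rational(1, 2))), Pow(Rational(-1621249, 722046), -1))) = Add(Mul(Rational(-1760647, 4721174), Pow(Rational(-1, 4039494), -1)), Mul(Mul(Pow(2, Rational(1, 2)), Pow(1046, Rational(1, 2))), Rational(-722046, 1621249))) = Add(Mul(Rational(-1760647, 4721174), -4039494), Mul(Mul(2, Pow(523, Rational(1, 2))), Rational(-722046, 1621249))) = Add(Rational(3556061496309, 2360587), Mul(Rational(-1444092, 1621249), Pow(523, Rational(1, 2))))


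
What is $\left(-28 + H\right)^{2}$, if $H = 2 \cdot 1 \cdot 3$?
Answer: $484$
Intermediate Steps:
$H = 6$ ($H = 2 \cdot 3 = 6$)
$\left(-28 + H\right)^{2} = \left(-28 + 6\right)^{2} = \left(-22\right)^{2} = 484$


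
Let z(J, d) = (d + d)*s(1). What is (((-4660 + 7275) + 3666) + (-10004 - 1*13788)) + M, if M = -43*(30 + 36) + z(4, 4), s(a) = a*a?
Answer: -20341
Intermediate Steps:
s(a) = a²
z(J, d) = 2*d (z(J, d) = (d + d)*1² = (2*d)*1 = 2*d)
M = -2830 (M = -43*(30 + 36) + 2*4 = -43*66 + 8 = -2838 + 8 = -2830)
(((-4660 + 7275) + 3666) + (-10004 - 1*13788)) + M = (((-4660 + 7275) + 3666) + (-10004 - 1*13788)) - 2830 = ((2615 + 3666) + (-10004 - 13788)) - 2830 = (6281 - 23792) - 2830 = -17511 - 2830 = -20341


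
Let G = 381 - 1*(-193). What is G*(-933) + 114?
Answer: -535428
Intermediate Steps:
G = 574 (G = 381 + 193 = 574)
G*(-933) + 114 = 574*(-933) + 114 = -535542 + 114 = -535428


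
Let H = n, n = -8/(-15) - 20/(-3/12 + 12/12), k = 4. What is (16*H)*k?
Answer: -25088/15 ≈ -1672.5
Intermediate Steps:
n = -392/15 (n = -8*(-1/15) - 20/(-3*1/12 + 12*(1/12)) = 8/15 - 20/(-1/4 + 1) = 8/15 - 20/3/4 = 8/15 - 20*4/3 = 8/15 - 80/3 = -392/15 ≈ -26.133)
H = -392/15 ≈ -26.133
(16*H)*k = (16*(-392/15))*4 = -6272/15*4 = -25088/15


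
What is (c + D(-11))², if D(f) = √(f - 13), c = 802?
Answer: 643180 + 3208*I*√6 ≈ 6.4318e+5 + 7858.0*I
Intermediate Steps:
D(f) = √(-13 + f)
(c + D(-11))² = (802 + √(-13 - 11))² = (802 + √(-24))² = (802 + 2*I*√6)²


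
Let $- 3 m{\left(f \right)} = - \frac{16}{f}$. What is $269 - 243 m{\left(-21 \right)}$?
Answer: $\frac{2315}{7} \approx 330.71$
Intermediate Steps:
$m{\left(f \right)} = \frac{16}{3 f}$ ($m{\left(f \right)} = - \frac{\left(-16\right) \frac{1}{f}}{3} = \frac{16}{3 f}$)
$269 - 243 m{\left(-21 \right)} = 269 - 243 \frac{16}{3 \left(-21\right)} = 269 - 243 \cdot \frac{16}{3} \left(- \frac{1}{21}\right) = 269 - - \frac{432}{7} = 269 + \frac{432}{7} = \frac{2315}{7}$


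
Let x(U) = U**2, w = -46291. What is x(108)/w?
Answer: -11664/46291 ≈ -0.25197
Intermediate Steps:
x(108)/w = 108**2/(-46291) = 11664*(-1/46291) = -11664/46291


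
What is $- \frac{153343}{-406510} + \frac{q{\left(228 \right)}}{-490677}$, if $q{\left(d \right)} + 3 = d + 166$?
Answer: $\frac{75082937801}{199465107270} \approx 0.37642$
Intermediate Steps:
$q{\left(d \right)} = 163 + d$ ($q{\left(d \right)} = -3 + \left(d + 166\right) = -3 + \left(166 + d\right) = 163 + d$)
$- \frac{153343}{-406510} + \frac{q{\left(228 \right)}}{-490677} = - \frac{153343}{-406510} + \frac{163 + 228}{-490677} = \left(-153343\right) \left(- \frac{1}{406510}\right) + 391 \left(- \frac{1}{490677}\right) = \frac{153343}{406510} - \frac{391}{490677} = \frac{75082937801}{199465107270}$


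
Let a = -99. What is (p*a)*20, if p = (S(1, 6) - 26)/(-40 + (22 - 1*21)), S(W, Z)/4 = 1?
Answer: -14520/13 ≈ -1116.9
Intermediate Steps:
S(W, Z) = 4 (S(W, Z) = 4*1 = 4)
p = 22/39 (p = (4 - 26)/(-40 + (22 - 1*21)) = -22/(-40 + (22 - 21)) = -22/(-40 + 1) = -22/(-39) = -22*(-1/39) = 22/39 ≈ 0.56410)
(p*a)*20 = ((22/39)*(-99))*20 = -726/13*20 = -14520/13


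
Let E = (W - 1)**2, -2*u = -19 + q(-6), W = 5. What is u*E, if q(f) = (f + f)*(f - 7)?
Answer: -1096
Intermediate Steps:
q(f) = 2*f*(-7 + f) (q(f) = (2*f)*(-7 + f) = 2*f*(-7 + f))
u = -137/2 (u = -(-19 + 2*(-6)*(-7 - 6))/2 = -(-19 + 2*(-6)*(-13))/2 = -(-19 + 156)/2 = -1/2*137 = -137/2 ≈ -68.500)
E = 16 (E = (5 - 1)**2 = 4**2 = 16)
u*E = -137/2*16 = -1096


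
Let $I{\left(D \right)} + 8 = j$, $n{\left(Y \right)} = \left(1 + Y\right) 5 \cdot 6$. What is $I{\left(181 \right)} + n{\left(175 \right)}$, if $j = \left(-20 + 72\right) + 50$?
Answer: $5374$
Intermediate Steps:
$n{\left(Y \right)} = 30 + 30 Y$ ($n{\left(Y \right)} = \left(1 + Y\right) 30 = 30 + 30 Y$)
$j = 102$ ($j = 52 + 50 = 102$)
$I{\left(D \right)} = 94$ ($I{\left(D \right)} = -8 + 102 = 94$)
$I{\left(181 \right)} + n{\left(175 \right)} = 94 + \left(30 + 30 \cdot 175\right) = 94 + \left(30 + 5250\right) = 94 + 5280 = 5374$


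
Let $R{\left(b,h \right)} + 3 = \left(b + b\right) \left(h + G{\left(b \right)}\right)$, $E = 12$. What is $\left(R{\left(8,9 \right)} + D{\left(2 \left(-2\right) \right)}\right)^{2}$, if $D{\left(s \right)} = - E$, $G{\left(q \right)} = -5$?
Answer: $2401$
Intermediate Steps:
$D{\left(s \right)} = -12$ ($D{\left(s \right)} = \left(-1\right) 12 = -12$)
$R{\left(b,h \right)} = -3 + 2 b \left(-5 + h\right)$ ($R{\left(b,h \right)} = -3 + \left(b + b\right) \left(h - 5\right) = -3 + 2 b \left(-5 + h\right)$)
$\left(R{\left(8,9 \right)} + D{\left(2 \left(-2\right) \right)}\right)^{2} = \left(\left(-3 - 80 + 2 \cdot 8 \cdot 9\right) - 12\right)^{2} = \left(\left(-3 - 80 + 144\right) - 12\right)^{2} = \left(61 - 12\right)^{2} = 49^{2} = 2401$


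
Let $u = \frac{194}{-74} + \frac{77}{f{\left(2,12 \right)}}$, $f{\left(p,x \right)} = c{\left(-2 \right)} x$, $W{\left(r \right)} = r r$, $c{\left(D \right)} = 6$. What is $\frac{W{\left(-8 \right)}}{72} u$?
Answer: $- \frac{4135}{2997} \approx -1.3797$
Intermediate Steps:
$W{\left(r \right)} = r^{2}$
$f{\left(p,x \right)} = 6 x$
$u = - \frac{4135}{2664}$ ($u = \frac{194}{-74} + \frac{77}{6 \cdot 12} = 194 \left(- \frac{1}{74}\right) + \frac{77}{72} = - \frac{97}{37} + 77 \cdot \frac{1}{72} = - \frac{97}{37} + \frac{77}{72} = - \frac{4135}{2664} \approx -1.5522$)
$\frac{W{\left(-8 \right)}}{72} u = \frac{\left(-8\right)^{2}}{72} \left(- \frac{4135}{2664}\right) = 64 \cdot \frac{1}{72} \left(- \frac{4135}{2664}\right) = \frac{8}{9} \left(- \frac{4135}{2664}\right) = - \frac{4135}{2997}$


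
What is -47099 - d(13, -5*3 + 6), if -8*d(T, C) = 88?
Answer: -47088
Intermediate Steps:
d(T, C) = -11 (d(T, C) = -⅛*88 = -11)
-47099 - d(13, -5*3 + 6) = -47099 - 1*(-11) = -47099 + 11 = -47088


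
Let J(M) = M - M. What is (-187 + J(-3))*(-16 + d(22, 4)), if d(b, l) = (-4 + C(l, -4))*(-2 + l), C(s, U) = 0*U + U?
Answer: 5984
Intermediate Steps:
J(M) = 0
C(s, U) = U (C(s, U) = 0 + U = U)
d(b, l) = 16 - 8*l (d(b, l) = (-4 - 4)*(-2 + l) = -8*(-2 + l) = 16 - 8*l)
(-187 + J(-3))*(-16 + d(22, 4)) = (-187 + 0)*(-16 + (16 - 8*4)) = -187*(-16 + (16 - 32)) = -187*(-16 - 16) = -187*(-32) = 5984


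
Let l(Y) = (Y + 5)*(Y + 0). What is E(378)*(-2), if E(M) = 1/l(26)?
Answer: -1/403 ≈ -0.0024814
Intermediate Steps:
l(Y) = Y*(5 + Y) (l(Y) = (5 + Y)*Y = Y*(5 + Y))
E(M) = 1/806 (E(M) = 1/(26*(5 + 26)) = 1/(26*31) = 1/806)
E(378)*(-2) = (1/806)*(-2) = -1/403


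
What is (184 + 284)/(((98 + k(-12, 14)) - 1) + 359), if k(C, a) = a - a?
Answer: 39/38 ≈ 1.0263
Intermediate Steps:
k(C, a) = 0
(184 + 284)/(((98 + k(-12, 14)) - 1) + 359) = (184 + 284)/(((98 + 0) - 1) + 359) = 468/((98 - 1) + 359) = 468/(97 + 359) = 468/456 = 468*(1/456) = 39/38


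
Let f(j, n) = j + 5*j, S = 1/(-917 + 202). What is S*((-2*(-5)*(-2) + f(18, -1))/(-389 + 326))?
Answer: 8/4095 ≈ 0.0019536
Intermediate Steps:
S = -1/715 (S = 1/(-715) = -1/715 ≈ -0.0013986)
f(j, n) = 6*j
S*((-2*(-5)*(-2) + f(18, -1))/(-389 + 326)) = -(-2*(-5)*(-2) + 6*18)/(715*(-389 + 326)) = -(10*(-2) + 108)/(715*(-63)) = -(-20 + 108)*(-1)/(715*63) = -8*(-1)/(65*63) = -1/715*(-88/63) = 8/4095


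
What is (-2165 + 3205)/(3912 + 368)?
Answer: 26/107 ≈ 0.24299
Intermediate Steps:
(-2165 + 3205)/(3912 + 368) = 1040/4280 = 1040*(1/4280) = 26/107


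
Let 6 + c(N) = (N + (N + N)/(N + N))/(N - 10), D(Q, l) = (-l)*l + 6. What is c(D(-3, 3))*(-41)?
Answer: 3116/13 ≈ 239.69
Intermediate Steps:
D(Q, l) = 6 - l² (D(Q, l) = -l² + 6 = 6 - l²)
c(N) = -6 + (1 + N)/(-10 + N) (c(N) = -6 + (N + (N + N)/(N + N))/(N - 10) = -6 + (N + (2*N)/((2*N)))/(-10 + N) = -6 + (N + (2*N)*(1/(2*N)))/(-10 + N) = -6 + (N + 1)/(-10 + N) = -6 + (1 + N)/(-10 + N))
c(D(-3, 3))*(-41) = ((61 - 5*(6 - 1*3²))/(-10 + (6 - 1*3²)))*(-41) = ((61 - 5*(6 - 1*9))/(-10 + (6 - 1*9)))*(-41) = ((61 - 5*(6 - 9))/(-10 + (6 - 9)))*(-41) = ((61 - 5*(-3))/(-10 - 3))*(-41) = ((61 + 15)/(-13))*(-41) = -1/13*76*(-41) = -76/13*(-41) = 3116/13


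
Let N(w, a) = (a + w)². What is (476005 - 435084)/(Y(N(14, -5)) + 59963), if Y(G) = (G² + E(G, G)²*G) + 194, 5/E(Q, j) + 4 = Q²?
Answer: 1759367663329/2868490306807 ≈ 0.61334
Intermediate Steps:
E(Q, j) = 5/(-4 + Q²)
Y(G) = 194 + G² + 25*G/(-4 + G²)² (Y(G) = (G² + (5/(-4 + G²))²*G) + 194 = (G² + (25/(-4 + G²)²)*G) + 194 = (G² + 25*G/(-4 + G²)²) + 194 = 194 + G² + 25*G/(-4 + G²)²)
(476005 - 435084)/(Y(N(14, -5)) + 59963) = (476005 - 435084)/((194 + ((-5 + 14)²)² + 25*(-5 + 14)²/(-4 + ((-5 + 14)²)²)²) + 59963) = 40921/((194 + (9²)² + 25*9²/(-4 + (9²)²)²) + 59963) = 40921/((194 + 81² + 25*81/(-4 + 81²)²) + 59963) = 40921/((194 + 6561 + 25*81/(-4 + 6561)²) + 59963) = 40921/((194 + 6561 + 25*81/6557²) + 59963) = 40921/((194 + 6561 + 25*81*(1/42994249)) + 59963) = 40921/((194 + 6561 + 2025/42994249) + 59963) = 40921/(290426154020/42994249 + 59963) = 40921/(2868490306807/42994249) = 40921*(42994249/2868490306807) = 1759367663329/2868490306807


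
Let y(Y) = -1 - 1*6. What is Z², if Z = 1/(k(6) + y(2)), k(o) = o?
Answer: 1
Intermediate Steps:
y(Y) = -7 (y(Y) = -1 - 6 = -7)
Z = -1 (Z = 1/(6 - 7) = 1/(-1) = -1)
Z² = (-1)² = 1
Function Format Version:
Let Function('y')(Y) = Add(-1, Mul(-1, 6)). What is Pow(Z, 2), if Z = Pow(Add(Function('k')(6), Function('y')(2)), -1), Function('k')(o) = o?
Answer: 1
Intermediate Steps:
Function('y')(Y) = -7 (Function('y')(Y) = Add(-1, -6) = -7)
Z = -1 (Z = Pow(Add(6, -7), -1) = Pow(-1, -1) = -1)
Pow(Z, 2) = Pow(-1, 2) = 1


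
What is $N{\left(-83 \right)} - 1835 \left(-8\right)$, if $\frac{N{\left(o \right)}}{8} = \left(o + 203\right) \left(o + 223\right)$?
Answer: $149080$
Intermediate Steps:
$N{\left(o \right)} = 8 \left(203 + o\right) \left(223 + o\right)$ ($N{\left(o \right)} = 8 \left(o + 203\right) \left(o + 223\right) = 8 \left(203 + o\right) \left(223 + o\right)$)
$N{\left(-83 \right)} - 1835 \left(-8\right) = \left(362152 + 8 \left(-83\right)^{2} + 3408 \left(-83\right)\right) - 1835 \left(-8\right) = \left(362152 + 8 \cdot 6889 - 282864\right) - -14680 = \left(362152 + 55112 - 282864\right) + 14680 = 134400 + 14680 = 149080$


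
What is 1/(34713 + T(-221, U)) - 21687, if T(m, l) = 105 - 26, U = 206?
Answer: -754534103/34792 ≈ -21687.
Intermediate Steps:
T(m, l) = 79
1/(34713 + T(-221, U)) - 21687 = 1/(34713 + 79) - 21687 = 1/34792 - 21687 = -754534103/34792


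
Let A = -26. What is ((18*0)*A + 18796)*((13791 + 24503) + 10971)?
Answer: 925984940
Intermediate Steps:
((18*0)*A + 18796)*((13791 + 24503) + 10971) = ((18*0)*(-26) + 18796)*((13791 + 24503) + 10971) = (0*(-26) + 18796)*(38294 + 10971) = (0 + 18796)*49265 = 18796*49265 = 925984940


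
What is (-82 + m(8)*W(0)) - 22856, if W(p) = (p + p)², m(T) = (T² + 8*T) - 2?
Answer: -22938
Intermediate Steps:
m(T) = -2 + T² + 8*T
W(p) = 4*p² (W(p) = (2*p)² = 4*p²)
(-82 + m(8)*W(0)) - 22856 = (-82 + (-2 + 8² + 8*8)*(4*0²)) - 22856 = (-82 + (-2 + 64 + 64)*(4*0)) - 22856 = (-82 + 126*0) - 22856 = (-82 + 0) - 22856 = -82 - 22856 = -22938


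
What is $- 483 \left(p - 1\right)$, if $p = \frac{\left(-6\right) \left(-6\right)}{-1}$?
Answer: $17871$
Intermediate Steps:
$p = -36$ ($p = 36 \left(-1\right) = -36$)
$- 483 \left(p - 1\right) = - 483 \left(-36 - 1\right) = \left(-483\right) \left(-37\right) = 17871$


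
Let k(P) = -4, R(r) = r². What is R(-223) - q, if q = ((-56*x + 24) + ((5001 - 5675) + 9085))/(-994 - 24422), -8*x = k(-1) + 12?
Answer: 1263920755/25416 ≈ 49729.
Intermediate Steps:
x = -1 (x = -(-4 + 12)/8 = -⅛*8 = -1)
q = -8491/25416 (q = ((-56*(-1) + 24) + ((5001 - 5675) + 9085))/(-994 - 24422) = ((56 + 24) + (-674 + 9085))/(-25416) = (80 + 8411)*(-1/25416) = 8491*(-1/25416) = -8491/25416 ≈ -0.33408)
R(-223) - q = (-223)² - 1*(-8491/25416) = 49729 + 8491/25416 = 1263920755/25416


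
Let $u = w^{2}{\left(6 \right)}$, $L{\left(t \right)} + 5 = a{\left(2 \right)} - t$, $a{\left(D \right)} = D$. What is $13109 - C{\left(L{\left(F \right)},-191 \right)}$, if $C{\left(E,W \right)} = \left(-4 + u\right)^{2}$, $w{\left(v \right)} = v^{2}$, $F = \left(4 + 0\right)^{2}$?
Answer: $-1656155$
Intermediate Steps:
$F = 16$ ($F = 4^{2} = 16$)
$L{\left(t \right)} = -3 - t$ ($L{\left(t \right)} = -5 - \left(-2 + t\right) = -3 - t$)
$u = 1296$ ($u = \left(6^{2}\right)^{2} = 36^{2} = 1296$)
$C{\left(E,W \right)} = 1669264$ ($C{\left(E,W \right)} = \left(-4 + 1296\right)^{2} = 1292^{2} = 1669264$)
$13109 - C{\left(L{\left(F \right)},-191 \right)} = 13109 - 1669264 = -1656155$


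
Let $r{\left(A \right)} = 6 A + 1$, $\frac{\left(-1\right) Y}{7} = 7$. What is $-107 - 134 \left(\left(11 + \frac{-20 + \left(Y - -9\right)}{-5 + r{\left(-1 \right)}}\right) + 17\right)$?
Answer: $-4663$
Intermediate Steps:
$Y = -49$ ($Y = \left(-7\right) 7 = -49$)
$r{\left(A \right)} = 1 + 6 A$
$-107 - 134 \left(\left(11 + \frac{-20 + \left(Y - -9\right)}{-5 + r{\left(-1 \right)}}\right) + 17\right) = -107 - 134 \left(\left(11 + \frac{-20 - 40}{-5 + \left(1 + 6 \left(-1\right)\right)}\right) + 17\right) = -107 - 134 \left(\left(11 + \frac{-20 + \left(-49 + 9\right)}{-5 + \left(1 - 6\right)}\right) + 17\right) = -107 - 134 \left(\left(11 + \frac{-20 - 40}{-5 - 5}\right) + 17\right) = -107 - 134 \left(\left(11 - \frac{60}{-10}\right) + 17\right) = -107 - 134 \left(\left(11 - -6\right) + 17\right) = -107 - 134 \left(\left(11 + 6\right) + 17\right) = -107 - 134 \left(17 + 17\right) = -107 - 4556 = -4663$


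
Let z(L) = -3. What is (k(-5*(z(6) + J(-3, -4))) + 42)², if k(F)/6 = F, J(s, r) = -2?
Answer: 36864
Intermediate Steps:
k(F) = 6*F
(k(-5*(z(6) + J(-3, -4))) + 42)² = (6*(-5*(-3 - 2)) + 42)² = (6*(-5*(-5)) + 42)² = (6*25 + 42)² = (150 + 42)² = 192² = 36864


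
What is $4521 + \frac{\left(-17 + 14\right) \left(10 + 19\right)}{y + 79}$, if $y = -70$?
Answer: $\frac{13534}{3} \approx 4511.3$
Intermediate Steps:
$4521 + \frac{\left(-17 + 14\right) \left(10 + 19\right)}{y + 79} = 4521 + \frac{\left(-17 + 14\right) \left(10 + 19\right)}{-70 + 79} = 4521 + \frac{\left(-3\right) 29}{9} = 4521 + \frac{1}{9} \left(-87\right) = 4521 - \frac{29}{3} = \frac{13534}{3}$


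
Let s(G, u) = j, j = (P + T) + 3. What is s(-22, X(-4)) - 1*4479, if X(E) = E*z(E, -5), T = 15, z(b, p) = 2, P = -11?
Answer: -4472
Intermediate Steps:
j = 7 (j = (-11 + 15) + 3 = 4 + 3 = 7)
X(E) = 2*E (X(E) = E*2 = 2*E)
s(G, u) = 7
s(-22, X(-4)) - 1*4479 = 7 - 1*4479 = 7 - 4479 = -4472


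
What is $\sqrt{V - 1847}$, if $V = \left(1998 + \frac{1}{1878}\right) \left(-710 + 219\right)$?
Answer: $\frac{i \sqrt{3466451764758}}{1878} \approx 991.4 i$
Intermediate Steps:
$V = - \frac{1842352295}{1878}$ ($V = \left(1998 + \frac{1}{1878}\right) \left(-491\right) = \frac{3752245}{1878} \left(-491\right) = - \frac{1842352295}{1878} \approx -9.8102 \cdot 10^{5}$)
$\sqrt{V - 1847} = \sqrt{- \frac{1842352295}{1878} - 1847} = \sqrt{- \frac{1845820961}{1878}} = \frac{i \sqrt{3466451764758}}{1878}$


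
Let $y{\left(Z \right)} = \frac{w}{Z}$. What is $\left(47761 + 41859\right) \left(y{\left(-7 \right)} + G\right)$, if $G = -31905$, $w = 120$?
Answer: $- \frac{20026037100}{7} \approx -2.8609 \cdot 10^{9}$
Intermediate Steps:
$y{\left(Z \right)} = \frac{120}{Z}$
$\left(47761 + 41859\right) \left(y{\left(-7 \right)} + G\right) = \left(47761 + 41859\right) \left(\frac{120}{-7} - 31905\right) = 89620 \left(120 \left(- \frac{1}{7}\right) - 31905\right) = 89620 \left(- \frac{120}{7} - 31905\right) = 89620 \left(- \frac{223455}{7}\right) = - \frac{20026037100}{7}$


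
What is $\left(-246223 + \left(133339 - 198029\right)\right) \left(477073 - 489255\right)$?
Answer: $3787542166$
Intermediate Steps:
$\left(-246223 + \left(133339 - 198029\right)\right) \left(477073 - 489255\right) = \left(-246223 + \left(133339 - 198029\right)\right) \left(-12182\right) = \left(-246223 - 64690\right) \left(-12182\right) = \left(-310913\right) \left(-12182\right) = 3787542166$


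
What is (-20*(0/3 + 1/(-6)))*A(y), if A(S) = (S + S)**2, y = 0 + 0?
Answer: 0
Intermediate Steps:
y = 0
A(S) = 4*S**2 (A(S) = (2*S)**2 = 4*S**2)
(-20*(0/3 + 1/(-6)))*A(y) = (-20*(0/3 + 1/(-6)))*(4*0**2) = (-20*(0*(1/3) + 1*(-1/6)))*(4*0) = -20*(0 - 1/6)*0 = -20*(-1/6)*0 = (10/3)*0 = 0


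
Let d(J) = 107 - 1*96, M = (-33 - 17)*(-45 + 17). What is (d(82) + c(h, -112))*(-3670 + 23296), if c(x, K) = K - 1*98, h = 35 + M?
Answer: -3905574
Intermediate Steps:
M = 1400 (M = -50*(-28) = 1400)
h = 1435 (h = 35 + 1400 = 1435)
c(x, K) = -98 + K (c(x, K) = K - 98 = -98 + K)
d(J) = 11 (d(J) = 107 - 96 = 11)
(d(82) + c(h, -112))*(-3670 + 23296) = (11 + (-98 - 112))*(-3670 + 23296) = (11 - 210)*19626 = -199*19626 = -3905574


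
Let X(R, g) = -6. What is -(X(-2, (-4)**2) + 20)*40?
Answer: -560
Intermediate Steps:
-(X(-2, (-4)**2) + 20)*40 = -(-6 + 20)*40 = -14*40 = -1*560 = -560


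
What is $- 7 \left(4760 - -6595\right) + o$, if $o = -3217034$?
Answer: $-3296519$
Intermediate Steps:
$- 7 \left(4760 - -6595\right) + o = - 7 \left(4760 - -6595\right) - 3217034 = - 7 \left(4760 + 6595\right) - 3217034 = \left(-7\right) 11355 - 3217034 = -79485 - 3217034 = -3296519$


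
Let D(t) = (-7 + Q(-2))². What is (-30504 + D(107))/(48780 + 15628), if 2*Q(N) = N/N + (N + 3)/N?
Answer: -487335/1030528 ≈ -0.47290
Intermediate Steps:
Q(N) = ½ + (3 + N)/(2*N) (Q(N) = (N/N + (N + 3)/N)/2 = (1 + (3 + N)/N)/2 = ½ + (3 + N)/(2*N))
D(t) = 729/16 (D(t) = (-7 + (3/2 - 2)/(-2))² = (-7 - ½*(-½))² = (-7 + ¼)² = (-27/4)² = 729/16)
(-30504 + D(107))/(48780 + 15628) = (-30504 + 729/16)/(48780 + 15628) = -487335/16/64408 = -487335/16*1/64408 = -487335/1030528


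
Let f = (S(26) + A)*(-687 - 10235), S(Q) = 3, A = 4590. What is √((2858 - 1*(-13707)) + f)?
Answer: I*√50148181 ≈ 7081.5*I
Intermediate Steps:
f = -50164746 (f = (3 + 4590)*(-687 - 10235) = 4593*(-10922) = -50164746)
√((2858 - 1*(-13707)) + f) = √((2858 - 1*(-13707)) - 50164746) = √((2858 + 13707) - 50164746) = √(16565 - 50164746) = √(-50148181) = I*√50148181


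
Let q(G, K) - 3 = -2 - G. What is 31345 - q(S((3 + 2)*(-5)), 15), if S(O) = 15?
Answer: 31359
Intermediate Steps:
q(G, K) = 1 - G (q(G, K) = 3 + (-2 - G) = 1 - G)
31345 - q(S((3 + 2)*(-5)), 15) = 31345 - (1 - 1*15) = 31345 - (1 - 15) = 31345 - 1*(-14) = 31345 + 14 = 31359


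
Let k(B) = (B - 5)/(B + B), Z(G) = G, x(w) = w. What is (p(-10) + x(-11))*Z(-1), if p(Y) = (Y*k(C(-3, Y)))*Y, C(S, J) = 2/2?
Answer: 211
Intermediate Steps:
C(S, J) = 1 (C(S, J) = 2*(½) = 1)
k(B) = (-5 + B)/(2*B) (k(B) = (-5 + B)/((2*B)) = (-5 + B)*(1/(2*B)) = (-5 + B)/(2*B))
p(Y) = -2*Y² (p(Y) = (Y*((½)*(-5 + 1)/1))*Y = (Y*((½)*1*(-4)))*Y = (Y*(-2))*Y = (-2*Y)*Y = -2*Y²)
(p(-10) + x(-11))*Z(-1) = (-2*(-10)² - 11)*(-1) = (-2*100 - 11)*(-1) = (-200 - 11)*(-1) = -211*(-1) = 211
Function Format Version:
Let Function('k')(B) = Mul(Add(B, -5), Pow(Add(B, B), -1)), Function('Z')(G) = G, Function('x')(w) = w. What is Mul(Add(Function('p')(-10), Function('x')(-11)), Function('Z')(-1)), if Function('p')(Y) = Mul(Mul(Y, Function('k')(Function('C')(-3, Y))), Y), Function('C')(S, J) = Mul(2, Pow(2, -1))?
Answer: 211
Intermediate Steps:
Function('C')(S, J) = 1 (Function('C')(S, J) = Mul(2, Rational(1, 2)) = 1)
Function('k')(B) = Mul(Rational(1, 2), Pow(B, -1), Add(-5, B)) (Function('k')(B) = Mul(Add(-5, B), Pow(Mul(2, B), -1)) = Mul(Add(-5, B), Mul(Rational(1, 2), Pow(B, -1))) = Mul(Rational(1, 2), Pow(B, -1), Add(-5, B)))
Function('p')(Y) = Mul(-2, Pow(Y, 2)) (Function('p')(Y) = Mul(Mul(Y, Mul(Rational(1, 2), Pow(1, -1), Add(-5, 1))), Y) = Mul(Mul(Y, Mul(Rational(1, 2), 1, -4)), Y) = Mul(Mul(Y, -2), Y) = Mul(Mul(-2, Y), Y) = Mul(-2, Pow(Y, 2)))
Mul(Add(Function('p')(-10), Function('x')(-11)), Function('Z')(-1)) = Mul(Add(Mul(-2, Pow(-10, 2)), -11), -1) = Mul(Add(Mul(-2, 100), -11), -1) = Mul(Add(-200, -11), -1) = Mul(-211, -1) = 211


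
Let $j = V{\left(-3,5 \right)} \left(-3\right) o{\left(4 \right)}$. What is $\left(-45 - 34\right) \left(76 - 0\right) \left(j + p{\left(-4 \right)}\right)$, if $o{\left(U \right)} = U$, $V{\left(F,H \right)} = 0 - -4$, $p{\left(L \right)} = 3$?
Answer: $270180$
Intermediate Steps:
$V{\left(F,H \right)} = 4$ ($V{\left(F,H \right)} = 0 + 4 = 4$)
$j = -48$ ($j = 4 \left(-3\right) 4 = \left(-12\right) 4 = -48$)
$\left(-45 - 34\right) \left(76 - 0\right) \left(j + p{\left(-4 \right)}\right) = \left(-45 - 34\right) \left(76 - 0\right) \left(-48 + 3\right) = - 79 \left(76 + \left(5 - 5\right)\right) \left(-45\right) = - 79 \left(76 + 0\right) \left(-45\right) = \left(-79\right) 76 \left(-45\right) = \left(-6004\right) \left(-45\right) = 270180$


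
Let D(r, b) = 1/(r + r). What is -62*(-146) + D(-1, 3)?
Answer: 18103/2 ≈ 9051.5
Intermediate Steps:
D(r, b) = 1/(2*r)
-62*(-146) + D(-1, 3) = -62*(-146) + (1/2)/(-1) = 9052 + (1/2)*(-1) = 9052 - 1/2 = 18103/2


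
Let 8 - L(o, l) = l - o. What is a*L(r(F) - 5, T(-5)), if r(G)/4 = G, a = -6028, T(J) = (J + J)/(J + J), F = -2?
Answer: 36168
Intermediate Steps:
T(J) = 1 (T(J) = (2*J)/((2*J)) = (2*J)*(1/(2*J)) = 1)
r(G) = 4*G
L(o, l) = 8 + o - l (L(o, l) = 8 - (l - o) = 8 + (o - l) = 8 + o - l)
a*L(r(F) - 5, T(-5)) = -6028*(8 + (4*(-2) - 5) - 1*1) = -6028*(8 + (-8 - 5) - 1) = -6028*(8 - 13 - 1) = -6028*(-6) = 36168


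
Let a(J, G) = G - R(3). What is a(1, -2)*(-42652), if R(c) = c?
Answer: 213260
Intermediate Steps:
a(J, G) = -3 + G (a(J, G) = G - 1*3 = G - 3 = -3 + G)
a(1, -2)*(-42652) = (-3 - 2)*(-42652) = -5*(-42652) = 213260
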